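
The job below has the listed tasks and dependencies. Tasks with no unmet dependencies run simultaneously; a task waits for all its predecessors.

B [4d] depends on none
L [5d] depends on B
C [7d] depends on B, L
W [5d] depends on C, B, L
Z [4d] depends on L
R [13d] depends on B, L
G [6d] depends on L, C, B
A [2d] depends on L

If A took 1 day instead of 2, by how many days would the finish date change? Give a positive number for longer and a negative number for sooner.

0

Critical path before the change: B→L→C→G = 4+5+7+6 = 22 giving 22 days.
A has 11 days of float (longest path through it is 11).
That remains the longest chain; total 22 days.
Change in finish: 22 − 22 = +0 days.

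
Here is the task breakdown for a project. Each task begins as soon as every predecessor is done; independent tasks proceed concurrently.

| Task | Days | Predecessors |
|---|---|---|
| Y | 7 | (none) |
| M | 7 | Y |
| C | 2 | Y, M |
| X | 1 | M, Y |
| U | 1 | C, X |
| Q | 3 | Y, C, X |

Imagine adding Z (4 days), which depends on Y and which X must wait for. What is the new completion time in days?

Originally the schedule takes 19 days.
With Z inserted, X now waits for max(M, Y, Z).
New critical path: Y→M→C→Q = 7+7+2+3 = 19 ⇒ 19 days.

19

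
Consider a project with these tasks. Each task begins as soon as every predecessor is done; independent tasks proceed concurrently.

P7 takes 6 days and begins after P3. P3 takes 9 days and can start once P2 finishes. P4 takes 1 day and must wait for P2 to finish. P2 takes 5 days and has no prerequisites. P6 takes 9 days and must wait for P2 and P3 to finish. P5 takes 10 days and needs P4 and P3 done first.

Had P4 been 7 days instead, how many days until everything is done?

24

Actual critical path: P2→P3→P5 = 5+9+10 = 24 ⇒ 24 days.
The longest path through P4 is only 16 days, so P4 has float 8.
No other chain overtakes it, so the finish is 24 days.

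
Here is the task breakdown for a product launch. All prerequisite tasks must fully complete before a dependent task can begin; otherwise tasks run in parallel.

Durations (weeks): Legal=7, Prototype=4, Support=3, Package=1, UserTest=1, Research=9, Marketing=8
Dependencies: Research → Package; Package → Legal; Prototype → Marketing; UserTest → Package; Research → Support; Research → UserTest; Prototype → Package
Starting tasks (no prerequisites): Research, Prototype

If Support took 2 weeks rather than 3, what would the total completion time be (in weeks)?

18

Critical path before the change: Research→UserTest→Package→Legal = 9+1+1+7 = 18 giving 18 weeks.
Support has 6 weeks of float (longest path through it is 12).
That remains the longest chain; total 18 weeks.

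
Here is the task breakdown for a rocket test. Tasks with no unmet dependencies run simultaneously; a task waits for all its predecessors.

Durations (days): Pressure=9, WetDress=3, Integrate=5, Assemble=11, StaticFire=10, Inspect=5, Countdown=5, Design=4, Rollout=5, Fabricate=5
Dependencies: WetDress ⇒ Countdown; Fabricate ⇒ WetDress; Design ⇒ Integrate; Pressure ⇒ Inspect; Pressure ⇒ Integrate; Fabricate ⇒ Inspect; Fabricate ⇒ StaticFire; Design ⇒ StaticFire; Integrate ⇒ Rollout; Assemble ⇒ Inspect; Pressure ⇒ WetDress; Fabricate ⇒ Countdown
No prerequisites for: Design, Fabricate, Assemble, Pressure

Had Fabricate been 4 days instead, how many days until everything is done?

19

As given, the longest chain is Pressure→Integrate→Rollout = 9+5+5 = 19, so the finish is 19 days.
The longest path through Fabricate is only 15 days, so Fabricate has float 4.
The critical path is still Pressure→Integrate→Rollout; finish is now 19 days.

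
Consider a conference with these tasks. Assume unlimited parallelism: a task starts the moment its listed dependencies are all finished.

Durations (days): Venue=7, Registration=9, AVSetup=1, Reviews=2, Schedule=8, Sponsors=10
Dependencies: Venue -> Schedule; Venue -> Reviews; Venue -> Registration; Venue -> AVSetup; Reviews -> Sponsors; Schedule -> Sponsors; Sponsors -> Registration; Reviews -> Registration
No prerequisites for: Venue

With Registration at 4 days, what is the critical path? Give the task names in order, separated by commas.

Venue, Schedule, Sponsors, Registration

Critical path before the change: Venue→Schedule→Sponsors→Registration = 7+8+10+9 = 34 giving 34 days.
Registration is on the critical path; changing it to 4 makes that path 29 days.
The critical path is still Venue→Schedule→Sponsors→Registration; finish is now 29 days.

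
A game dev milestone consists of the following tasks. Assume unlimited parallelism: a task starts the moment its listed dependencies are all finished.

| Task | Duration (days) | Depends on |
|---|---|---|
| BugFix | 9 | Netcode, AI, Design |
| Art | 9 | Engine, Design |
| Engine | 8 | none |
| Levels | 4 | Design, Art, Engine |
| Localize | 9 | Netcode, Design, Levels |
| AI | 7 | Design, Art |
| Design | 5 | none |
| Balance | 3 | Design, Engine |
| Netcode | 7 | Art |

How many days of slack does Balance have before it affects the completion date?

22

The longest chain is Engine→Art→AI→BugFix = 8+9+7+9 = 33; overall finish 33 days.
Balance finishes as early as 11 and must finish by 33.
So Balance can slip 33 − 11 = 22 days.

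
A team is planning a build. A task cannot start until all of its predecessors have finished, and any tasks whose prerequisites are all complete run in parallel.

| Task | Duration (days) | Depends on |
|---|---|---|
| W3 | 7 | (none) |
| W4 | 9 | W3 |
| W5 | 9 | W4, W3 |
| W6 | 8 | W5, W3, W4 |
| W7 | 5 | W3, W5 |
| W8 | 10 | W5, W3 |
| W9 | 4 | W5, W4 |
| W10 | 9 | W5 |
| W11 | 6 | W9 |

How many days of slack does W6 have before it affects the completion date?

2

The longest chain is W3→W4→W5→W8 = 7+9+9+10 = 35; overall finish 35 days.
W6 finishes as early as 33 and must finish by 35.
So W6 can slip 35 − 33 = 2 days.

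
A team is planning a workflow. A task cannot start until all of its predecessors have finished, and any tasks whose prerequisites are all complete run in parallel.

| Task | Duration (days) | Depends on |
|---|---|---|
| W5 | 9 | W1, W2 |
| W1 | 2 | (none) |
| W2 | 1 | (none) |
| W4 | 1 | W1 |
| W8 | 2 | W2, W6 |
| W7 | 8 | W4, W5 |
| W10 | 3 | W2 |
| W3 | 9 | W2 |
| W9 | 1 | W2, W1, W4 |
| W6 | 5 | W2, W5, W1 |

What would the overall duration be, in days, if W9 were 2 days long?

As given, the longest chain is W1→W5→W7 = 2+9+8 = 19, so the finish is 19 days.
The longest path through W9 is only 4 days, so W9 has float 15.
That remains the longest chain; total 19 days.

19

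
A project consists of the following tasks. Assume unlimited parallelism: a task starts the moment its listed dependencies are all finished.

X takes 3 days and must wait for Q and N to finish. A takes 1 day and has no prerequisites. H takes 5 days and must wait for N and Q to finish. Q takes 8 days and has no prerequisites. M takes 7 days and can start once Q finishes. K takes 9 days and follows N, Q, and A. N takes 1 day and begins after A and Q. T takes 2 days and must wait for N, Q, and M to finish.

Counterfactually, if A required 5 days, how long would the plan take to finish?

Baseline: Q→N→K = 8+1+9 = 18 → 18 days.
A is off the critical path — its longest chain is 11 days, giving 7 of slack.
That remains the longest chain; total 18 days.

18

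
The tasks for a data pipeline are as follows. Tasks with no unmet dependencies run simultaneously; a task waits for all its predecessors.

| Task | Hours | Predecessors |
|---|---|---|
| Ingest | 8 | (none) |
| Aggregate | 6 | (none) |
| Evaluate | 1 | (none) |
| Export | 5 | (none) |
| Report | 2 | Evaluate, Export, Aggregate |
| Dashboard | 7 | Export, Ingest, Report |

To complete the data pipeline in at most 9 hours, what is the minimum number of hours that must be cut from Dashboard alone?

6

Current finish: 15 hours; target: 9.
Dashboard is on every critical path, so each hour cut from Dashboard cuts the finish by one (this holds down to a finish of 9).
Need 15 − 9 = 6 hours off Dashboard → Dashboard becomes 1 hour, finish becomes 9.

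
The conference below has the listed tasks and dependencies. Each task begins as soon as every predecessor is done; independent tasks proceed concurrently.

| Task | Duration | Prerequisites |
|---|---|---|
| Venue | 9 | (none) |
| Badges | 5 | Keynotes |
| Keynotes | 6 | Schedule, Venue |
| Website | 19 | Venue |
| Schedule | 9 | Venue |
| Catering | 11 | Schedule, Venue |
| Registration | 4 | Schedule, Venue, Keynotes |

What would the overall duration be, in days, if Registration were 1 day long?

29

Actual critical path: Venue→Schedule→Keynotes→Badges = 9+9+6+5 = 29 ⇒ 29 days.
Registration is off the critical path — its longest chain is 28 days, giving 1 of slack.
That remains the longest chain; total 29 days.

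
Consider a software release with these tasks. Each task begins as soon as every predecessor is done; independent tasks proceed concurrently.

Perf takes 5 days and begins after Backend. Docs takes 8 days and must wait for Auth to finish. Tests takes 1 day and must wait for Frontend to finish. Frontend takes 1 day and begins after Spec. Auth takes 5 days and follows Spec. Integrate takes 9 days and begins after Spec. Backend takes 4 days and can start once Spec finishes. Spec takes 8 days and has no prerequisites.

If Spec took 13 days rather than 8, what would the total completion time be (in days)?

26

Baseline: Spec→Auth→Docs = 8+5+8 = 21 → 21 days.
Spec lies on that path, so at 13 days the path becomes 26 days.
No other chain overtakes it, so the finish is 26 days.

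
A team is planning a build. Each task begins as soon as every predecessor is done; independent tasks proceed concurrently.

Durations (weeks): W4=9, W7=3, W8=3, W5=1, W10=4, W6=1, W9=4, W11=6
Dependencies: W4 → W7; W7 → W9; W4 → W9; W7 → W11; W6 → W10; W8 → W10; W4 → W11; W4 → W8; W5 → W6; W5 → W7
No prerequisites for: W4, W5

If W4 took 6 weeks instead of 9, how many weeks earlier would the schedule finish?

As given, the longest chain is W4→W7→W11 = 9+3+6 = 18, so the finish is 18 weeks.
Since W4 is critical, the -3 change carries straight to that chain (now 15 weeks).
That remains the longest chain; total 15 weeks.
Change in finish: 15 − 18 = -3 weeks.

3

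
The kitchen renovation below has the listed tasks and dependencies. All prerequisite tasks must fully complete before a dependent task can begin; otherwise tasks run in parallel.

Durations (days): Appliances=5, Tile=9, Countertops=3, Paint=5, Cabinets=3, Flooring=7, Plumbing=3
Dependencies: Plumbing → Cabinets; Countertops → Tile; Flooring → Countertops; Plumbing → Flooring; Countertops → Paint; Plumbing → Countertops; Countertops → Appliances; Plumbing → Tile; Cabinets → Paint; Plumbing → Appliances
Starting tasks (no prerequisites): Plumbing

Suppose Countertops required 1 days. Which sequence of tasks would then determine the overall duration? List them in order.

Actual critical path: Plumbing→Flooring→Countertops→Tile = 3+7+3+9 = 22 ⇒ 22 days.
Countertops lies on that path, so at 1 day the path becomes 20 days.
No other chain overtakes it, so the finish is 20 days.

Plumbing, Flooring, Countertops, Tile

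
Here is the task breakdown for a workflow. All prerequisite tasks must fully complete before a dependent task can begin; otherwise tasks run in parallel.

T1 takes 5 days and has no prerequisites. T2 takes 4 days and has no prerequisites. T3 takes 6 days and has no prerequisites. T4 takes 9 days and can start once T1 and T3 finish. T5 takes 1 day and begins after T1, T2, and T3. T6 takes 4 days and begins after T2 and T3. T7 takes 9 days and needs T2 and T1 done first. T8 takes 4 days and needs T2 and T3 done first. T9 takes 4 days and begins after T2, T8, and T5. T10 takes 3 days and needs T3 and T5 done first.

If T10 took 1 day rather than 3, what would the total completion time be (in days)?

Actual critical path: T3→T4 = 6+9 = 15 ⇒ 15 days.
T10 is off the critical path — its longest chain is 10 days, giving 5 of slack.
No other chain overtakes it, so the finish is 15 days.

15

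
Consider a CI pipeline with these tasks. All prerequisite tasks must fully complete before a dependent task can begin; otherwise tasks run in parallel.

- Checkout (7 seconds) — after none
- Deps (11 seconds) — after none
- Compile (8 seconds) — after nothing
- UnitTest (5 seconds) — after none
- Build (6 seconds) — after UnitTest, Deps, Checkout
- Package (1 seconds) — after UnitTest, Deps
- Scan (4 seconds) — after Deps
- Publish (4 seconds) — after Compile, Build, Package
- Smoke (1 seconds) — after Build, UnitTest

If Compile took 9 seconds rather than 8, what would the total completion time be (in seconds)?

Critical path before the change: Deps→Build→Publish = 11+6+4 = 21 giving 21 seconds.
The longest path through Compile is only 12 seconds, so Compile has float 9.
That remains the longest chain; total 21 seconds.

21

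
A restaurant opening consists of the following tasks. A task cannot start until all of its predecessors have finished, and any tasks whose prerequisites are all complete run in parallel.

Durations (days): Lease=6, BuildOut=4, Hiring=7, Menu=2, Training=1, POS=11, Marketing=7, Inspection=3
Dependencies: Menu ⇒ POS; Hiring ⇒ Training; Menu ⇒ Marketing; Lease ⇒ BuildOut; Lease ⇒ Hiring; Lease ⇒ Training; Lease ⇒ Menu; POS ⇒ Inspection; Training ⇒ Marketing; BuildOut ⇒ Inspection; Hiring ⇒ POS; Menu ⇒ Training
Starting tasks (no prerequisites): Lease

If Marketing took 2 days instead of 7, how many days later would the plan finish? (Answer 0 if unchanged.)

0

The binding path is Lease→Hiring→POS→Inspection = 6+7+11+3 = 27; finish at 27 days.
The longest path through Marketing is only 21 days, so Marketing has float 6.
That remains the longest chain; total 27 days.
Change in finish: 27 − 27 = +0 days.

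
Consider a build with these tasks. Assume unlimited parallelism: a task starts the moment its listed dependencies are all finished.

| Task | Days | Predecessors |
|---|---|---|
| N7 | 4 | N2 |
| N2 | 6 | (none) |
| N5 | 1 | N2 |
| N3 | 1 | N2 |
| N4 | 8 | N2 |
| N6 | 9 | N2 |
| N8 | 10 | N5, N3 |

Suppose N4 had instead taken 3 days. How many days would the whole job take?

Actual critical path: N2→N3→N8 = 6+1+10 = 17 ⇒ 17 days.
The longest path through N4 is only 14 days, so N4 has float 3.
That remains the longest chain; total 17 days.

17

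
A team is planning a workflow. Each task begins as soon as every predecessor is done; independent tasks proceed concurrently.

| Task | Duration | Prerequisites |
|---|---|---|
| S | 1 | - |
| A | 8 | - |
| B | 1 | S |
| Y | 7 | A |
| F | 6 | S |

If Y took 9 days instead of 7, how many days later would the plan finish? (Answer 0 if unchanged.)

Critical path before the change: A→Y = 8+7 = 15 giving 15 days.
Y lies on that path, so at 9 days the path becomes 17 days.
No other chain overtakes it, so the finish is 17 days.
Change in finish: 17 − 15 = +2 days.

2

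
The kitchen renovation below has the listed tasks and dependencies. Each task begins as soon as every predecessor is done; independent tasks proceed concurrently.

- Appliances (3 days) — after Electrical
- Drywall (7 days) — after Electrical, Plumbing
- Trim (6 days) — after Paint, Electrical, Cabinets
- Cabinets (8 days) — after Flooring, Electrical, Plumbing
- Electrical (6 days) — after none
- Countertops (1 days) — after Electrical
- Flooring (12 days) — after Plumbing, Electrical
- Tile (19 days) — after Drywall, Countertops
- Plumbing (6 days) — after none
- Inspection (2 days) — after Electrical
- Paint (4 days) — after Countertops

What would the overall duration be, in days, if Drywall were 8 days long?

33

As given, the longest chain is Plumbing→Drywall→Tile = 6+7+19 = 32, so the finish is 32 days.
Drywall lies on that path, so at 8 days the path becomes 33 days.
The critical path is still Plumbing→Drywall→Tile; finish is now 33 days.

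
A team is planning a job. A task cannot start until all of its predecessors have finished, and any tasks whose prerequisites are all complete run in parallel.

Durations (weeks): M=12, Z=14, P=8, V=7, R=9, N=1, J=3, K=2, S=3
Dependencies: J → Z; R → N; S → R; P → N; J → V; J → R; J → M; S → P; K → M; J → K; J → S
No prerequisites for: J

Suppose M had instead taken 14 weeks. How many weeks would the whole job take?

Baseline: J→K→M = 3+2+12 = 17 → 17 weeks.
Since M is critical, the +2 change carries straight to that chain (now 19 weeks).
That remains the longest chain; total 19 weeks.

19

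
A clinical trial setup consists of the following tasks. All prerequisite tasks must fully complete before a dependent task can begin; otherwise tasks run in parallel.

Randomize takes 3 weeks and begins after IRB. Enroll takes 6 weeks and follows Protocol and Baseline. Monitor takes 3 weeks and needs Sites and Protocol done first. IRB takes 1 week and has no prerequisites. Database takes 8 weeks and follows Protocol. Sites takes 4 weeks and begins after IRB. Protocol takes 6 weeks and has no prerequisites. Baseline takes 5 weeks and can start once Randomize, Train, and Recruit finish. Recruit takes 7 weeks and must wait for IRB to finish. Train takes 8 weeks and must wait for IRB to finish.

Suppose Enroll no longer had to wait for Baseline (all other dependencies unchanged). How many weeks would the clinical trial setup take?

With the dependency in place, IRB→Train→Baseline→Enroll = 1+8+5+6 = 20 sets the finish at 20 weeks.
Without Baseline→Enroll, Enroll's earliest start moves from 14 to 6.
After: Protocol→Database = 6+8 = 14 → 14 weeks.

14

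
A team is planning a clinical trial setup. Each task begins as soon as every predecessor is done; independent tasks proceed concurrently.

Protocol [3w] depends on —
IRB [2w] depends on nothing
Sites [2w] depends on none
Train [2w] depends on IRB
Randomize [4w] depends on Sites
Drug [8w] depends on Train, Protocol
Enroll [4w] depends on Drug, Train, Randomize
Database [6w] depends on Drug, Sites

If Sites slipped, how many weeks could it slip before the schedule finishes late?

8

IRB→Train→Drug→Database = 2+2+8+6 = 18 sets the makespan at 18 weeks.
Longest path through Sites: 10 weeks (earliest finish 2, latest finish 10).
So Sites can slip 10 − 2 = 8 weeks.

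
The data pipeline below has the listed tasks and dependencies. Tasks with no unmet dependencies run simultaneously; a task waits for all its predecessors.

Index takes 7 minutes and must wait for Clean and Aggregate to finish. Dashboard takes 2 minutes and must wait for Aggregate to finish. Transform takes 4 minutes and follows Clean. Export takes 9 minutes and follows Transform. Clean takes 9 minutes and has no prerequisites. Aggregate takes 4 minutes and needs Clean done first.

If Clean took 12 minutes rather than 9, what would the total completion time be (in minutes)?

The binding path is Clean→Transform→Export = 9+4+9 = 22; finish at 22 minutes.
Clean is on the critical path; changing it to 12 makes that path 25 minutes.
No other chain overtakes it, so the finish is 25 minutes.

25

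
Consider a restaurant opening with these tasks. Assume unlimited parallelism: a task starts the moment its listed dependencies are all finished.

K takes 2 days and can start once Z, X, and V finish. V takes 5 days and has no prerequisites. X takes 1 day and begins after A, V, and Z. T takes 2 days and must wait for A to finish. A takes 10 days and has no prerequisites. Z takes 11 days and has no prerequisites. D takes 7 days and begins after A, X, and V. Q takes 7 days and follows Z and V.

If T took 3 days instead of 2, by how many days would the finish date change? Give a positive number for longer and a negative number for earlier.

0

Critical path before the change: Z→X→D = 11+1+7 = 19 giving 19 days.
T has 7 days of float (longest path through it is 12).
The critical path is still Z→X→D; finish is now 19 days.
Change in finish: 19 − 19 = +0 days.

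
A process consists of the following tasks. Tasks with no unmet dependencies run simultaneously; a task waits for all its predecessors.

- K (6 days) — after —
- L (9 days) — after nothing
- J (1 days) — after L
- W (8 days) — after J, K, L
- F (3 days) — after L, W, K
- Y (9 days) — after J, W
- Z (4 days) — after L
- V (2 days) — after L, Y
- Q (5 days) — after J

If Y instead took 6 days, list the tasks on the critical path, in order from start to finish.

L, J, W, Y, V

Actual critical path: L→J→W→Y→V = 9+1+8+9+2 = 29 ⇒ 29 days.
Since Y is critical, the -3 change carries straight to that chain (now 26 days).
The critical path is still L→J→W→Y→V; finish is now 26 days.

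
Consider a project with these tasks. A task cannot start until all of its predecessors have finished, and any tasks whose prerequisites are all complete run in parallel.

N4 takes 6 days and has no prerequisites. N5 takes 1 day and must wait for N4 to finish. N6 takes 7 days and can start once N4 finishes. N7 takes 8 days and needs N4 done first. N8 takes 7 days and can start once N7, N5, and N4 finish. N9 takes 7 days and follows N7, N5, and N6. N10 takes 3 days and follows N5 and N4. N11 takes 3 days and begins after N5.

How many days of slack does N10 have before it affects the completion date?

The longest chain is N4→N7→N8 = 6+8+7 = 21; overall finish 21 days.
Longest path through N10: 10 days (earliest finish 10, latest finish 21).
So N10 can slip 21 − 10 = 11 days.

11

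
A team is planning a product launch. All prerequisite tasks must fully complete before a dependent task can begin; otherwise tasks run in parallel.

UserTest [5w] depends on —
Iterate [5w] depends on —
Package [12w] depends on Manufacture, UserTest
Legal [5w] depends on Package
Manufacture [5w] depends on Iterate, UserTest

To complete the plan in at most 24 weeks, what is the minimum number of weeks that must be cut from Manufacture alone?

3

Current finish: 27 weeks; target: 24.
Manufacture is on every critical path, so each week cut from Manufacture cuts the finish by one (this holds down to a finish of 23).
Need 27 − 24 = 3 weeks off Manufacture → Manufacture becomes 2 weeks, finish becomes 24.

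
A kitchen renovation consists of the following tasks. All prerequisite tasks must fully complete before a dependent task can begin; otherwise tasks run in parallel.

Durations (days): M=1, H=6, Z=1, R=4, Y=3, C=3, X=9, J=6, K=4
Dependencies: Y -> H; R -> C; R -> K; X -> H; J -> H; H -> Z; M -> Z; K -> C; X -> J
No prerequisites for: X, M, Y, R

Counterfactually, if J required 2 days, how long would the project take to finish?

18

The binding path is X→J→H→Z = 9+6+6+1 = 22; finish at 22 days.
J lies on that path, so at 2 days the path becomes 18 days.
No other chain overtakes it, so the finish is 18 days.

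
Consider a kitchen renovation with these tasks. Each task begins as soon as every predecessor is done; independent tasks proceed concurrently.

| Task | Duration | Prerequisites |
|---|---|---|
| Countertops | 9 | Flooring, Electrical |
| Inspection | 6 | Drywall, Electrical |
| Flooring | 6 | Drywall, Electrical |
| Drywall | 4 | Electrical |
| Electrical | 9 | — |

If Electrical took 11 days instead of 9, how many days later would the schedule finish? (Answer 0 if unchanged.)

2

Critical path before the change: Electrical→Drywall→Flooring→Countertops = 9+4+6+9 = 28 giving 28 days.
Electrical is on the critical path; changing it to 11 makes that path 30 days.
No other chain overtakes it, so the finish is 30 days.
Change in finish: 30 − 28 = +2 days.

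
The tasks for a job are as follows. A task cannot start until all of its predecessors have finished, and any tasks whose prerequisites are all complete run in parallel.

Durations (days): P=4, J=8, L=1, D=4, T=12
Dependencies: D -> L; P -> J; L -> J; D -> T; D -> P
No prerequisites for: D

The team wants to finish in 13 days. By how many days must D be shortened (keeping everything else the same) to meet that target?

Current finish: 16 days; target: 13.
D is on every critical path, so each day cut from D cuts the finish by one (this holds down to a finish of 13).
Need 16 − 13 = 3 days off D → D becomes 1 day, finish becomes 13.

3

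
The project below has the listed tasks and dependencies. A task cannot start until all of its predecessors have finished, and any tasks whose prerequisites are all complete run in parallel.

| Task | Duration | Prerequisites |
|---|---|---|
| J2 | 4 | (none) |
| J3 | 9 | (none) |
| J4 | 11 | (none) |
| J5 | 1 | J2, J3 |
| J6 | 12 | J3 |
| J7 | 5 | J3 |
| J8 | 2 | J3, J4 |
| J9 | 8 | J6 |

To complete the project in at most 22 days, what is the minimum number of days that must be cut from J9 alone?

7

Current finish: 29 days; target: 22.
J9 is on every critical path, so each day cut from J9 cuts the finish by one (this holds down to a finish of 22).
Need 29 − 22 = 7 days off J9 → J9 becomes 1 day, finish becomes 22.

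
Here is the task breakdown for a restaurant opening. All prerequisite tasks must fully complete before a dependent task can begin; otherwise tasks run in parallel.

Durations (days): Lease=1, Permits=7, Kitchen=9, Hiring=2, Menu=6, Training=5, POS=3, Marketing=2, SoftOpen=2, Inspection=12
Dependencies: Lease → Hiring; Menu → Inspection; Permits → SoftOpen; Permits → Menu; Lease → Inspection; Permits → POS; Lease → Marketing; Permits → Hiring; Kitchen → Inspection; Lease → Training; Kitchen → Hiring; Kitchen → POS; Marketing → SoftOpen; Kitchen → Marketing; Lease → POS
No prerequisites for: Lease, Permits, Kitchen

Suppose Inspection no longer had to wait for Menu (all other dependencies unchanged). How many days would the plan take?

With the dependency in place, Permits→Menu→Inspection = 7+6+12 = 25 sets the finish at 25 days.
Without Menu→Inspection, Inspection's earliest start moves from 13 to 9.
After: Kitchen→Inspection = 9+12 = 21 → 21 days.

21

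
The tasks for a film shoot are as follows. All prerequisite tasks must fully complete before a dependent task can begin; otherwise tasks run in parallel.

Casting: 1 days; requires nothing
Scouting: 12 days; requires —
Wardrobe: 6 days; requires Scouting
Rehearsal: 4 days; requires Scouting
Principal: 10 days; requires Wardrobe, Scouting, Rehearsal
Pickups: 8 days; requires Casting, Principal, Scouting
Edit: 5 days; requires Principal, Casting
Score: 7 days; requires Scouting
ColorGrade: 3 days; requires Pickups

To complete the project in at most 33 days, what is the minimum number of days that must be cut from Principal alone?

6

Current finish: 39 days; target: 33.
Principal is on every critical path, so each day cut from Principal cuts the finish by one (this holds down to a finish of 30).
Need 39 − 33 = 6 days off Principal → Principal becomes 4 days, finish becomes 33.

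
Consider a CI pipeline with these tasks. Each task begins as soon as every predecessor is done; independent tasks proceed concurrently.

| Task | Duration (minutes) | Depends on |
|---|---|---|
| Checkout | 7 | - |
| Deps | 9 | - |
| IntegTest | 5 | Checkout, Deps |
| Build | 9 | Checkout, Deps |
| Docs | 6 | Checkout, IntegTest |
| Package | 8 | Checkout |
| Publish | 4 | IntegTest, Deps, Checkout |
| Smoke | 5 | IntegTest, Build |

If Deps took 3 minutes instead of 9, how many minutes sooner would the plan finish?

2

Baseline: Deps→Build→Smoke = 9+9+5 = 23 → 23 minutes.
Deps is on the critical path; changing it to 3 makes that path 17 minutes.
The binding chain switches to Checkout→Build→Smoke = 7+9+5 = 21; finish 21 minutes.
Change in finish: 21 − 23 = -2 minutes.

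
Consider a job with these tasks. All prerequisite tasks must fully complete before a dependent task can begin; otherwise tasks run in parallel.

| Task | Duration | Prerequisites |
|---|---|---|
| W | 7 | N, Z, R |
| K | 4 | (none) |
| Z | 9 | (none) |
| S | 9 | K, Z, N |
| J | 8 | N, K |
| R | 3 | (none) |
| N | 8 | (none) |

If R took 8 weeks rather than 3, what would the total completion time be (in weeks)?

Actual critical path: Z→S = 9+9 = 18 ⇒ 18 weeks.
R has 8 weeks of float (longest path through it is 10).
The critical path is still Z→S; finish is now 18 weeks.

18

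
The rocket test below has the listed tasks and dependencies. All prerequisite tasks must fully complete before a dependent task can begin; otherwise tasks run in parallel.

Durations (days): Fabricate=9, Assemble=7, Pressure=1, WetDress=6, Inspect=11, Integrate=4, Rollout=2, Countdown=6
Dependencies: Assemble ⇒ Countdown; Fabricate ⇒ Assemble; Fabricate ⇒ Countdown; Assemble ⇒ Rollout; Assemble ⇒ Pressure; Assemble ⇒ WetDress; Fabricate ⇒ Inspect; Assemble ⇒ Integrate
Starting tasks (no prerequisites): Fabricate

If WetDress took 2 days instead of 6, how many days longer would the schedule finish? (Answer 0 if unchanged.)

0

Actual critical path: Fabricate→Assemble→WetDress = 9+7+6 = 22 ⇒ 22 days.
WetDress lies on that path, so at 2 days the path becomes 18 days.
Now Fabricate→Assemble→Countdown = 9+7+6 = 22 is longest, so the finish becomes 22 days.
Change in finish: 22 − 22 = +0 days.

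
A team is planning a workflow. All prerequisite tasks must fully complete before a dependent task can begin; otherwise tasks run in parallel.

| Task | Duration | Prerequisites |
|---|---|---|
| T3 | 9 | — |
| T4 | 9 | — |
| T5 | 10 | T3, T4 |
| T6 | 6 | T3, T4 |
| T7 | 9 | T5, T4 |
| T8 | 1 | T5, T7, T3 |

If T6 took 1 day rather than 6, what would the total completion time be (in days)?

29

Baseline: T3→T5→T7→T8 = 9+10+9+1 = 29 → 29 days.
T6 has 14 days of float (longest path through it is 15).
The critical path is still T3→T5→T7→T8; finish is now 29 days.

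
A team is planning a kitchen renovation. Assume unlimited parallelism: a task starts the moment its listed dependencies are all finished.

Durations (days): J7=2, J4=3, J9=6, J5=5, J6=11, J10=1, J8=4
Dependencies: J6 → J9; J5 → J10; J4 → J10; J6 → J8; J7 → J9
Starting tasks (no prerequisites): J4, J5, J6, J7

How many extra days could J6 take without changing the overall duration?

The longest chain is J6→J9 = 11+6 = 17; overall finish 17 days.
J6 finishes as early as 11 and must finish by 11.
So J6 can slip 11 − 11 = 0 days.

0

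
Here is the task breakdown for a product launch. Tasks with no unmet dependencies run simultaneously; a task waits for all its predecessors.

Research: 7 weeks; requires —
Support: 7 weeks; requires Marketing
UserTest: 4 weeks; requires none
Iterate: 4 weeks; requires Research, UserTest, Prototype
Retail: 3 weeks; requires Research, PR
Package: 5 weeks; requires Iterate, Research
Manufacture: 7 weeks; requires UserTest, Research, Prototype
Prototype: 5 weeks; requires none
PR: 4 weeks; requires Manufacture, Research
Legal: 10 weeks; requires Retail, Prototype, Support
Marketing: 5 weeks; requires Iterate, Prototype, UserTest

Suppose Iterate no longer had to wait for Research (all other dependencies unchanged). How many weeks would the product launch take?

31

With the dependency in place, Research→Iterate→Marketing→Support→Legal = 7+4+5+7+10 = 33 sets the finish at 33 weeks.
Without Research→Iterate, Iterate's earliest start moves from 7 to 5.
New critical path: Research→Manufacture→PR→Retail→Legal = 7+7+4+3+10 = 31 ⇒ 31 weeks.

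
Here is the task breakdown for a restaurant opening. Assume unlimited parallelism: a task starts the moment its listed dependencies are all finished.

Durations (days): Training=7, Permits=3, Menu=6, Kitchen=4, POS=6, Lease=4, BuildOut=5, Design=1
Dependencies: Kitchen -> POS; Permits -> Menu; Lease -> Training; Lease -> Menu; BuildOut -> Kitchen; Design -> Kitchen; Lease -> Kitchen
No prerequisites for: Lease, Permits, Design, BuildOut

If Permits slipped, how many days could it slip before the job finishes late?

6

BuildOut→Kitchen→POS = 5+4+6 = 15 sets the makespan at 15 days.
Longest path through Permits: 9 days (earliest finish 3, latest finish 9).
Float = 15 − 9 = 6.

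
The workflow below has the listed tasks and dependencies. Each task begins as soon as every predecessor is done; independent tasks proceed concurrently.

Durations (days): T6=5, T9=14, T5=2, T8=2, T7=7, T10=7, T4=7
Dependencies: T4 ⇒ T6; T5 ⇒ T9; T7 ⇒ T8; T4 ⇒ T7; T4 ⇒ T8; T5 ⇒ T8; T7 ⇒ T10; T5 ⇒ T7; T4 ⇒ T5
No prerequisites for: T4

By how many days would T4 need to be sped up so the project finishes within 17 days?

Current finish: 23 days; target: 17.
T4 is on every critical path, so each day cut from T4 cuts the finish by one (this holds down to a finish of 17).
Need 23 − 17 = 6 days off T4 → T4 becomes 1 day, finish becomes 17.

6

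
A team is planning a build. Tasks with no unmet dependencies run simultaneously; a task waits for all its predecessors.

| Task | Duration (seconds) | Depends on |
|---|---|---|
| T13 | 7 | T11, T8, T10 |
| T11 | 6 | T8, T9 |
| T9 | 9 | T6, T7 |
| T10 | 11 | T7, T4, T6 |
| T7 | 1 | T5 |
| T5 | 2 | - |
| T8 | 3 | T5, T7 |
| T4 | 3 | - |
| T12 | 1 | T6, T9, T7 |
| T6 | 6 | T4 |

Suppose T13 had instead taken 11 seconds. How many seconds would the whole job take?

The binding path is T4→T6→T9→T11→T13 = 3+6+9+6+7 = 31; finish at 31 seconds.
T13 is on the critical path; changing it to 11 makes that path 35 seconds.
That remains the longest chain; total 35 seconds.

35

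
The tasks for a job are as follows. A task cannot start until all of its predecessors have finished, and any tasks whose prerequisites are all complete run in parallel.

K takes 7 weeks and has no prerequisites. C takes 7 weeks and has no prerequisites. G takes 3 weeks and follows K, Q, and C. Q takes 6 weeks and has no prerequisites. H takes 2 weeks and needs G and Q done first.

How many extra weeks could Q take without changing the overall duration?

1

K→G→H = 7+3+2 = 12 sets the makespan at 12 weeks.
Q finishes as early as 6 and must finish by 7.
Float = 12 − 11 = 1.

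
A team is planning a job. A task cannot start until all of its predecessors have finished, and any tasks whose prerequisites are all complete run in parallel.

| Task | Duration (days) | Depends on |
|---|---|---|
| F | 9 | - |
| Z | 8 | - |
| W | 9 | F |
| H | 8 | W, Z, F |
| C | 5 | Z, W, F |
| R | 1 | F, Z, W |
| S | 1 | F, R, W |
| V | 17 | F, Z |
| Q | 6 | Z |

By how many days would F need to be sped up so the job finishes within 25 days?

Current finish: 26 days; target: 25.
F is on every critical path, so each day cut from F cuts the finish by one (this holds down to a finish of 25).
Need 26 − 25 = 1 day off F → F becomes 8 days, finish becomes 25.

1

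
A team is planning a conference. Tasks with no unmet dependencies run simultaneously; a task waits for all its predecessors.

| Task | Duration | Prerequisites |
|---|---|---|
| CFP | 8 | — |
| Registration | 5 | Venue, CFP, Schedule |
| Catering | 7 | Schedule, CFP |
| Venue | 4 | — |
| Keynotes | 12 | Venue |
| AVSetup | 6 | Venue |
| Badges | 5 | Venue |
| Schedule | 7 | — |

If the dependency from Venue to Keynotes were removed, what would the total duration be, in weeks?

15

Before: longest chain Venue→Keynotes = 4+12 = 16, finish 16.
Without Venue→Keynotes, Keynotes's earliest start moves from 4 to 0.
After: CFP→Catering = 8+7 = 15 → 15 weeks.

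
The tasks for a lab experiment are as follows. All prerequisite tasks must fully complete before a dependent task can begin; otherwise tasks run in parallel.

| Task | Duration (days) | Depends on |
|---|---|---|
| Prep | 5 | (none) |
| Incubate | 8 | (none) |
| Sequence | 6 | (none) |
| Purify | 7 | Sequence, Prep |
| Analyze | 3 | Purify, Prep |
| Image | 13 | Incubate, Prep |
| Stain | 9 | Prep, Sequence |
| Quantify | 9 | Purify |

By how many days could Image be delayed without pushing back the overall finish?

Critical path: Sequence→Purify→Quantify = 6+7+9 = 22, so the finish is 22 days.
The longest chain containing Image totals 21 days.
Float = 22 − 21 = 1.

1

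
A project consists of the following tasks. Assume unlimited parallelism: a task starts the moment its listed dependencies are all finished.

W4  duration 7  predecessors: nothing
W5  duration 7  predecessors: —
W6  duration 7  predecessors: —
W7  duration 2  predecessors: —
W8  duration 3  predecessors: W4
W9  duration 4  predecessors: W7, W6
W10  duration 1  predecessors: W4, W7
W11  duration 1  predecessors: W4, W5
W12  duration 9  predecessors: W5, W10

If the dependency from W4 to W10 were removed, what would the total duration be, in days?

16

With the dependency in place, W4→W10→W12 = 7+1+9 = 17 sets the finish at 17 days.
Without W4→W10, W10's earliest start moves from 7 to 2.
The longest chain is now W5→W12 = 7+9 = 16, so the job takes 16 days.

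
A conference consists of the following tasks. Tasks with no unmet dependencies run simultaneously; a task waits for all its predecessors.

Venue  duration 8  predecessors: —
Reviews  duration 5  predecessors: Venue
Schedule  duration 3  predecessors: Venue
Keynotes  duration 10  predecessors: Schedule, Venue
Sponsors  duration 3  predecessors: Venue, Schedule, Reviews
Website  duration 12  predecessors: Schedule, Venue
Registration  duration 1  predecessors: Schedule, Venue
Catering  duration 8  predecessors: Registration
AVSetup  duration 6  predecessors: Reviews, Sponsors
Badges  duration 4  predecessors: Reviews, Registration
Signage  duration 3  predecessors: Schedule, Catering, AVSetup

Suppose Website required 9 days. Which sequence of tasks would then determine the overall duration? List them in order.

As given, the longest chain is Venue→Reviews→Sponsors→AVSetup→Signage = 8+5+3+6+3 = 25, so the finish is 25 days.
Website has 2 days of float (longest path through it is 23).
The critical path is still Venue→Reviews→Sponsors→AVSetup→Signage; finish is now 25 days.

Venue, Reviews, Sponsors, AVSetup, Signage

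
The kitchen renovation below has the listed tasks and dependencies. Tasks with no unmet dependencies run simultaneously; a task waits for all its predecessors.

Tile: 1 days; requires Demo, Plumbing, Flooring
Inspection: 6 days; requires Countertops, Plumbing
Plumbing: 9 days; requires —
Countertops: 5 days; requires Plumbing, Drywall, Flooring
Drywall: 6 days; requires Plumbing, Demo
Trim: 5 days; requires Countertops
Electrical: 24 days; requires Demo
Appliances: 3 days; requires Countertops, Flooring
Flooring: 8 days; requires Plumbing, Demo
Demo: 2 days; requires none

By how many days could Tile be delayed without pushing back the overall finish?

Critical path: Plumbing→Flooring→Countertops→Inspection = 9+8+5+6 = 28, so the finish is 28 days.
Longest path through Tile: 18 days (earliest finish 18, latest finish 28).
So Tile can slip 28 − 18 = 10 days.

10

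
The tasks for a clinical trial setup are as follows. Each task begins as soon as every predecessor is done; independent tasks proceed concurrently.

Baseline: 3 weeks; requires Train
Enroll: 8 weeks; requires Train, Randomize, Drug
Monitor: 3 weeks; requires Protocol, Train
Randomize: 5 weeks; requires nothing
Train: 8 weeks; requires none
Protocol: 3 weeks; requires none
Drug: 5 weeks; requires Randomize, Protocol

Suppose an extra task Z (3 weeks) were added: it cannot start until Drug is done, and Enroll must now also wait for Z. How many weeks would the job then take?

21

Originally the job takes 18 weeks.
With Z inserted, Enroll now waits for max(Train, Randomize, Drug, Z).
New critical path: Randomize→Drug→Z→Enroll = 5+5+3+8 = 21 ⇒ 21 weeks.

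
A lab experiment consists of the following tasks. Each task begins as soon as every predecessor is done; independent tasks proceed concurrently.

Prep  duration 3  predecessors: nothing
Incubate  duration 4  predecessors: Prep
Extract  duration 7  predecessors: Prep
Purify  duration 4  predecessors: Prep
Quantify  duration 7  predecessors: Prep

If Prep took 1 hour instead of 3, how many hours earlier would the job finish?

Actual critical path: Prep→Extract = 3+7 = 10 ⇒ 10 hours.
Prep is on the critical path; changing it to 1 makes that path 8 hours.
The critical path is still Prep→Extract; finish is now 8 hours.
Change in finish: 8 − 10 = -2 hours.

2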